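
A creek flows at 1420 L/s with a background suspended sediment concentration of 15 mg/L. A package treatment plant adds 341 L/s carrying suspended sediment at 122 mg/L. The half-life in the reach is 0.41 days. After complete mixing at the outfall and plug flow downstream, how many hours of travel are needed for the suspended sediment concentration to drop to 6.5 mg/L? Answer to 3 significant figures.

24.2 h

Conservation of mass: C = (1420·15.00 + 341.0·122.0) / 1761 = 62900/1761 = 35.72 mg/L.
Half-life 0.41 d → k = ln 2 / 0.41 = 1.691 d⁻¹.
35.72·exp(−k·t) = 6.5 → t = ln(35.72/6.5)/k = 87080 s = 24.19 h.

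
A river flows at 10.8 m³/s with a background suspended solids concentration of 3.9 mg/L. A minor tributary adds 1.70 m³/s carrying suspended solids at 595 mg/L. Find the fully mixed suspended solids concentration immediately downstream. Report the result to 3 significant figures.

Mixed concentration C = ΣQC/ΣQ = (10.80·3.900 + 1.700·595.0) / 12.50 = 1054/12.50 = 84.29 mg/L.

84.3 mg/L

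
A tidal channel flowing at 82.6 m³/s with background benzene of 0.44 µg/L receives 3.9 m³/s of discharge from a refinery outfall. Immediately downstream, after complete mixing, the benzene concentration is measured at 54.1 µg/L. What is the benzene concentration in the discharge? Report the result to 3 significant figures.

1190 µg/L

Mass balance: 82.60·0.4400 + 3.900·Cₑ = 86.50·54.10
→ Cₑ = (86.50·54.10 − 82.60·0.4400) / 3.900 = 1191 µg/L.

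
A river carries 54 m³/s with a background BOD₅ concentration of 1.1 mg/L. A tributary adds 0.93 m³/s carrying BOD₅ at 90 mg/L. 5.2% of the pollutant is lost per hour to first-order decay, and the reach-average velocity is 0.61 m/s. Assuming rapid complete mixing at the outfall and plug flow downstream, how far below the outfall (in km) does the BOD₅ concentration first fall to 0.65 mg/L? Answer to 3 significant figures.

Mixed concentration C = ΣQC/ΣQ = (54.00·1.100 + 0.9300·90.00) / 54.93 = 143.1/54.93 = 2.605 mg/L.
5.2%/h lost → k = −ln(1 − 0.052) = 0.05340 h⁻¹.
Set 2.605·exp(−k·t) = 0.65 → t = ln(2.605/0.65)/k = 93590 s = 26.00 h.
Distance = v·t = 0.61·93590 = 57090 m = 57.09 km.

57.1 km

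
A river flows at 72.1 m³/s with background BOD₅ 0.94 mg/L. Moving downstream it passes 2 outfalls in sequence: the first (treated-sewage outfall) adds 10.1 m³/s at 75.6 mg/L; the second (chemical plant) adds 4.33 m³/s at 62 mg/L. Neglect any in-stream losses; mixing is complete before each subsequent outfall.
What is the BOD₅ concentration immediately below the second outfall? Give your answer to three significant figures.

Below outfall 1: Q → 82.20 m³/s, C = (72.10·0.9400 + 10.10·75.60)/82.20 = 10.11 mg/L.
Below outfall 2: Q → 86.53 m³/s, C = (82.20·10.11 + 4.330·62.00)/86.53 = 12.71 mg/L.

12.7 mg/L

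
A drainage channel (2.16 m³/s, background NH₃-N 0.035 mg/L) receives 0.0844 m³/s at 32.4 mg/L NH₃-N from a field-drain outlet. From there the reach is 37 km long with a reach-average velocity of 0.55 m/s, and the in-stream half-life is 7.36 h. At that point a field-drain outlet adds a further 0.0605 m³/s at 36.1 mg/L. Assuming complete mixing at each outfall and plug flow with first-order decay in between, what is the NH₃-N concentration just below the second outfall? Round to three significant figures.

Flow-weighted average: C = (2.160·0.03500 + 0.08440·32.40) / 2.244 = 2.810/2.244 = 1.252 mg/L; combined flow 2.244 m³/s.
Travel time t = 37·1000 / 0.55 = 67270 s = 18.69 h.
Half-life 7.36 h → k = ln 2 / 7.36 = 0.09418 h⁻¹ = 2.260 d⁻¹.
Applying C = C₀e^(−kt): 1.252 × 0.1721 = 0.2154 mg/L.
At the second outfall, C = (2.244·0.2154 + 0.06050·36.10) / (2.244 + 0.06050) = 1.157 mg/L.

1.16 mg/L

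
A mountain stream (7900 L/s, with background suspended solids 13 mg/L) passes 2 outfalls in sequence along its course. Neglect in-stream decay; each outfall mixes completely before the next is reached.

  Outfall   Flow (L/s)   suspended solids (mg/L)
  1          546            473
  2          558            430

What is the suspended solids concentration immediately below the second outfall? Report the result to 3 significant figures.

66.7 mg/L

Outfall 1: combined Q = 8446 L/s; C = (7900·13.00 + 546.0·473.0)/8446 = 42.74 mg/L.
Outfall 2: combined Q = 9004 L/s; C = (8446·42.74 + 558.0·430.0)/9004 = 66.74 mg/L.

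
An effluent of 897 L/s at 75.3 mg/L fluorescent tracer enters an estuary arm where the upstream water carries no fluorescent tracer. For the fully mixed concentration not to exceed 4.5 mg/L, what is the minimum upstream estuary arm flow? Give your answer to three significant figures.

14100 L/s

Set C_mix = 4.5: (Q·0 + 897.0·75.30) / (Q + 897.0) = 4.5
→ Q = 897.0·(75.30 − 4.5)/(4.5 − 0) = 14110 L/s.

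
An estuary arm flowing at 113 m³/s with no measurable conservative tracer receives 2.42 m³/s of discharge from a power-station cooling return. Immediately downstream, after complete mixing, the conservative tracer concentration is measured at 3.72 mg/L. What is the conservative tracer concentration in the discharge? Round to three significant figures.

177 mg/L

Mass balance: 113.0·0 + 2.420·Cₑ = 115.4·3.720
→ Cₑ = (115.4·3.720 − 113.0·0) / 2.420 = 177.4 mg/L.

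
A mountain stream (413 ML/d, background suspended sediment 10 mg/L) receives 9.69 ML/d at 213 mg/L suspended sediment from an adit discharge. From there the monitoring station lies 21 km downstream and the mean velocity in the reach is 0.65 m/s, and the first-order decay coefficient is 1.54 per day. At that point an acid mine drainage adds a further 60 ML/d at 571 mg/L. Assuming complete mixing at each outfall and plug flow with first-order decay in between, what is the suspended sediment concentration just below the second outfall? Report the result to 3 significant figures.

78.2 mg/L

Conservation of mass: C = (413.0·10.00 + 9.690·213.0) / 422.7 = 6194/422.7 = 14.65 mg/L; combined flow 422.7 ML/d.
Travel time t = 21·1000 / 0.65 = 32310 s = 8.974 h.
Applying C = C₀e^(−kt): 14.65 × 0.5622 = 8.239 mg/L.
Second outfall: C = (422.7·8.239 + 60.00·571.0)/482.7 = 78.19 mg/L.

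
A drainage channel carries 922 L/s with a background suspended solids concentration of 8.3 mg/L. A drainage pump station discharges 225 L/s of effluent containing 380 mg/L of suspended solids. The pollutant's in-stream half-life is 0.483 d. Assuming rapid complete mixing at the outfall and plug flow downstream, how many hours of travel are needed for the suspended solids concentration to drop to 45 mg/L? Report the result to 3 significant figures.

Flow-weighted average: C = (922.0·8.300 + 225.0·380.0) / 1147 = 93150/1147 = 81.21 mg/L.
Half-life 0.483 d → k = ln 2 / 0.483 = 1.435 d⁻¹.
81.21·exp(−k·t) = 45 → t = ln(81.21/45)/k = 35550 s = 9.874 h.

9.87 h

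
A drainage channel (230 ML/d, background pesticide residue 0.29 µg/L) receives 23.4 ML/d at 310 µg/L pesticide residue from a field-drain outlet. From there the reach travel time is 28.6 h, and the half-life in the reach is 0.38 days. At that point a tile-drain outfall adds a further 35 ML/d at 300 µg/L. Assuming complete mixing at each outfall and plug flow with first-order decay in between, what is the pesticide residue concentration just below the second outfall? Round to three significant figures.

39.3 µg/L

Mixed concentration C = ΣQC/ΣQ = (230.0·0.2900 + 23.40·310.0) / 253.4 = 7321/253.4 = 28.89 µg/L; combined flow 253.4 ML/d.
Half-life 0.38 d → k = ln 2 / 0.38 = 1.824 d⁻¹.
After decay, C = 28.89 × e^(−kt) = 28.89 × 0.1138 = 3.286 µg/L.
Second outfall: C = (253.4·3.286 + 35.00·300.0)/288.4 = 39.30 µg/L.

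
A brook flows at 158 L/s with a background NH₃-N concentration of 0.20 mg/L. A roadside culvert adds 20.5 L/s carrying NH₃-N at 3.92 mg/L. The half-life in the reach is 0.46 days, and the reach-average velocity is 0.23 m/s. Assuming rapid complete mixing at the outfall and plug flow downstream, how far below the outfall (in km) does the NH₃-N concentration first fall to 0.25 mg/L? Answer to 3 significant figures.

12.1 km

Mixed concentration C = ΣQC/ΣQ = (158.0·0.2000 + 20.50·3.920) / 178.5 = 112.0/178.5 = 0.6272 mg/L.
Half-life 0.46 d → k = ln 2 / 0.46 = 1.507 d⁻¹.
Set 0.6272·exp(−k·t) = 0.25 → t = ln(0.6272/0.25)/k = 52740 s = 14.65 h.
Distance = v·t = 0.23·52740 = 12130 m = 12.13 km.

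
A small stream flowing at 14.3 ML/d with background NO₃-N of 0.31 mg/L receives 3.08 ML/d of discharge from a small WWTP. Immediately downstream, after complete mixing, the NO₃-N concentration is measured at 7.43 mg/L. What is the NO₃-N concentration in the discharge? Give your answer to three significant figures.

40.5 mg/L

Mass balance: 14.30·0.3100 + 3.080·Cₑ = 17.38·7.430
→ Cₑ = (17.38·7.430 − 14.30·0.3100) / 3.080 = 40.49 mg/L.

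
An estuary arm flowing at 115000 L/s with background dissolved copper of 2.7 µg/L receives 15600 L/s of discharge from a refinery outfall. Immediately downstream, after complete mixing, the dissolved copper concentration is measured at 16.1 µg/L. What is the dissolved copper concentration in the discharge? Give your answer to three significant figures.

115 µg/L

Mass balance: 115000·2.700 + 15600·Cₑ = 130600·16.10
→ Cₑ = (130600·16.10 − 115000·2.700) / 15600 = 114.9 µg/L.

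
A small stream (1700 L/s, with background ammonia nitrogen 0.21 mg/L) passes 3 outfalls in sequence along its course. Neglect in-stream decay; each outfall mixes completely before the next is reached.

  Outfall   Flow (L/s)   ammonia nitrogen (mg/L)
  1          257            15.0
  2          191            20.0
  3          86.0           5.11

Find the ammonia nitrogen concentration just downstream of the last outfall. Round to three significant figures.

3.79 mg/L

After outfall 1: Q = 1700 + 257.0 = 1957 L/s; C = (1700·0.2100 + 257.0·15.00)/1957 = 2.152 mg/L.
After outfall 2: Q = 1957 + 191.0 = 2148 L/s; C = (1957·2.152 + 191.0·20.00)/2148 = 3.739 mg/L.
After outfall 3: Q = 2148 + 86.00 = 2234 L/s; C = (2148·3.739 + 86.00·5.110)/2234 = 3.792 mg/L.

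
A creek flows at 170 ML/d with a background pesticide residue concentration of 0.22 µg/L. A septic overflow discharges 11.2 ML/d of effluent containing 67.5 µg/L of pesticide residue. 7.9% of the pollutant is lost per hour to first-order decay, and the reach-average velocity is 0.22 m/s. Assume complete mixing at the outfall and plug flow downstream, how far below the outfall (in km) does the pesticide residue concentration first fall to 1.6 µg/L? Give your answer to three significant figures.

Flow-weighted average: C = (170.0·0.2200 + 11.20·67.50) / 181.2 = 793.4/181.2 = 4.379 µg/L.
7.9%/h lost → k = −ln(1 − 0.079) = 0.08230 h⁻¹.
Set 4.379·exp(−k·t) = 1.6 → t = ln(4.379/1.6)/k = 44040 s = 12.23 h.
Distance = v·t = 0.22·44040 = 9689 m = 9.689 km.

9.69 km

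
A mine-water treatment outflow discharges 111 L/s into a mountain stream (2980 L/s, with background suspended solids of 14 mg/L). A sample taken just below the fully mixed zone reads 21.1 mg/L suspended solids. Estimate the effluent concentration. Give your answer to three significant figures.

Mass balance: 2980·14.00 + 111.0·Cₑ = 3091·21.10
→ Cₑ = (3091·21.10 − 2980·14.00) / 111.0 = 211.7 mg/L.

212 mg/L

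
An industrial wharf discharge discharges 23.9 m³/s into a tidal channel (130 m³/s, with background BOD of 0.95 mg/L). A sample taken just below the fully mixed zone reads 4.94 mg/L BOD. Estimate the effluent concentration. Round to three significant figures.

Mass balance: 130.0·0.9500 + 23.90·Cₑ = 153.9·4.940
→ Cₑ = (153.9·4.940 − 130.0·0.9500) / 23.90 = 26.64 mg/L.

26.6 mg/L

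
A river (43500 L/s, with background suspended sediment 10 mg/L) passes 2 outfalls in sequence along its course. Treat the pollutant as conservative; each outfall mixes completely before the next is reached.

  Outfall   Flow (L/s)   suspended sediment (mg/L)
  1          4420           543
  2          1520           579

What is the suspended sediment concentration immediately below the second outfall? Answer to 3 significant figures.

After outfall 1: Q = 43500 + 4420 = 47920 L/s; C = (43500·10.00 + 4420·543.0)/47920 = 59.16 mg/L.
After outfall 2: Q = 47920 + 1520 = 49440 L/s; C = (47920·59.16 + 1520·579.0)/49440 = 75.14 mg/L.

75.1 mg/L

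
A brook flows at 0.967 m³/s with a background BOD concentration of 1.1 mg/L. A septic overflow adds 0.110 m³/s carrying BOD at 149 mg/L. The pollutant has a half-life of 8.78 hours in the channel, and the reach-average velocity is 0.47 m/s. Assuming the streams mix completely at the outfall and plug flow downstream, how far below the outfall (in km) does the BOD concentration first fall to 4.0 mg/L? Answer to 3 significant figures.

30.0 km

After mixing, C = (0.9670·1.100 + 0.1100·149.0) / 1.077 = 17.45/1.077 = 16.21 mg/L.
Half-life 8.78 h → k = ln 2 / 8.78 = 0.07895 h⁻¹ = 1.895 d⁻¹.
Set 16.21·exp(−k·t) = 4.0 → t = ln(16.21/4.0)/k = 63800 s = 17.72 h.
Distance = v·t = 0.47·63800 = 29990 m = 29.99 km.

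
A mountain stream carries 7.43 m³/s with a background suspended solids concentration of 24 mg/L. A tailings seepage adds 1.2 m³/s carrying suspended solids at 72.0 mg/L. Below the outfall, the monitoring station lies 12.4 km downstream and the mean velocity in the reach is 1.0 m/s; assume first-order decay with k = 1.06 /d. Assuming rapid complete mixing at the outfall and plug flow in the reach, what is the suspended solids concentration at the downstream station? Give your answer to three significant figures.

Mass balance: C = (7.430·24.00 + 1.200·72.00) / 8.630 = 264.7/8.630 = 30.67 mg/L.
Travel time t = 12.4·1000 / 1.0 = 12400 s = 3.444 h.
After decay, C = 30.67 × e^(−kt) = 30.67 × 0.8589 = 26.35 mg/L.

26.3 mg/L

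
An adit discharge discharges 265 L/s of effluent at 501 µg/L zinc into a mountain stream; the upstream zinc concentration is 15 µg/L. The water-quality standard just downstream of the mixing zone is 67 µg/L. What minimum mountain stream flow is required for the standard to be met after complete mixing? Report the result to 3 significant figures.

2210 L/s

Set C_mix = 67: (Q·15.00 + 265.0·501.0) / (Q + 265.0) = 67
→ Q = 265.0·(501.0 − 67)/(67 − 15.00) = 2212 L/s.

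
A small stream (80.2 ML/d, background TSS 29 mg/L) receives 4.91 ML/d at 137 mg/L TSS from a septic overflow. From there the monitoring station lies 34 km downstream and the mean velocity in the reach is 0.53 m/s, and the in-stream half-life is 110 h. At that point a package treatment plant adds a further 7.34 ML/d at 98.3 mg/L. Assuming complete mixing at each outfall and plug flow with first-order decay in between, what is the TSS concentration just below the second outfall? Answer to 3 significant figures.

Mixed concentration C = ΣQC/ΣQ = (80.20·29.00 + 4.910·137.0) / 85.11 = 2998/85.11 = 35.23 mg/L; combined flow 85.11 ML/d.
Travel time t = 34·1000 / 0.53 = 64150 s = 17.82 h.
Half-life 110 h → k = ln 2 / 110 = 0.006301 h⁻¹ = 0.1512 d⁻¹.
Applying C = C₀e^(−kt): 35.23 × 0.8938 = 31.49 mg/L.
At the second outfall, C = (85.11·31.49 + 7.340·98.30) / (85.11 + 7.340) = 36.79 mg/L.

36.8 mg/L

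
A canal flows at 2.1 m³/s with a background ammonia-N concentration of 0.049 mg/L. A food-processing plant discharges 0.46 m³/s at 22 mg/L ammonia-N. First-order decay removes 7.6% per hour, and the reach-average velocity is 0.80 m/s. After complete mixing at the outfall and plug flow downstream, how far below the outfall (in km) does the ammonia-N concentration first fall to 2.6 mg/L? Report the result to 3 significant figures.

15.6 km

Mixed concentration C = ΣQC/ΣQ = (2.100·0.04900 + 0.4600·22.00) / 2.560 = 10.22/2.560 = 3.993 mg/L.
7.6%/h lost → k = −ln(1 − 0.076) = 0.07904 h⁻¹.
Set 3.993·exp(−k·t) = 2.6 → t = ln(3.993/2.6)/k = 19540 s = 5.429 h.
Distance = v·t = 0.80·19540 = 15640 m = 15.64 km.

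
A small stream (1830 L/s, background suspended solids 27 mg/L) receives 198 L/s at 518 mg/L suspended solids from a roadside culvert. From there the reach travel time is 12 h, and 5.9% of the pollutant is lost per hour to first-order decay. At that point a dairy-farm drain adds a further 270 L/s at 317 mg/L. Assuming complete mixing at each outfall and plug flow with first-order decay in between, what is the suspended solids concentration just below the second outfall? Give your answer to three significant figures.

Flow-weighted average: C = (1830·27.00 + 198.0·518.0) / 2028 = 152000/2028 = 74.94 mg/L; combined flow 2028 L/s.
5.9%/h lost → k = −ln(1 − 0.059) = 0.06081 h⁻¹.
Decay over the reach: 74.94·exp(−kt) = 74.94·0.4820 = 36.12 mg/L.
Second outfall: C = (2028·36.12 + 270.0·317.0)/2298 = 69.12 mg/L.

69.1 mg/L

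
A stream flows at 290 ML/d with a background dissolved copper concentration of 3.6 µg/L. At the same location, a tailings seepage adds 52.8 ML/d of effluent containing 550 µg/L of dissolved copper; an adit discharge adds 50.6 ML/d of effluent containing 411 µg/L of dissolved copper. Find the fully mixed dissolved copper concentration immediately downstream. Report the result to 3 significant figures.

129 µg/L

Mass balance: C = (290.0·3.600 + 52.80·550.0 + 50.60·411.0) / 393.4 = 50880/393.4 = 129.3 µg/L.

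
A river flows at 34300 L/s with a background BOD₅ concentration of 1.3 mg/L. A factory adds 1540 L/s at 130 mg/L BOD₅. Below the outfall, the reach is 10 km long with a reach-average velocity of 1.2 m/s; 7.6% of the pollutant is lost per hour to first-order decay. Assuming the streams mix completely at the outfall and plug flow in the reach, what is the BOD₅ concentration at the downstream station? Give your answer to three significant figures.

Mass balance: C = (34300·1.300 + 1540·130.0) / 35840 = 244800/35840 = 6.830 mg/L.
Travel time t = 10·1000 / 1.2 = 8333 s = 2.315 h.
7.6%/h lost → k = −ln(1 − 0.076) = 0.07904 h⁻¹.
First-order decay: C = 6.830·exp(−k·t) = 6.830·0.8328 = 5.688 mg/L.

5.69 mg/L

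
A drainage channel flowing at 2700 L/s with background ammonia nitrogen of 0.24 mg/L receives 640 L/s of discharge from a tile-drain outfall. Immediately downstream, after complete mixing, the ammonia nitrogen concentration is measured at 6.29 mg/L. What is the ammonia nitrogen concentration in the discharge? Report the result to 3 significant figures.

31.8 mg/L

Mass balance: 2700·0.2400 + 640.0·Cₑ = 3340·6.290
→ Cₑ = (3340·6.290 − 2700·0.2400) / 640.0 = 31.81 mg/L.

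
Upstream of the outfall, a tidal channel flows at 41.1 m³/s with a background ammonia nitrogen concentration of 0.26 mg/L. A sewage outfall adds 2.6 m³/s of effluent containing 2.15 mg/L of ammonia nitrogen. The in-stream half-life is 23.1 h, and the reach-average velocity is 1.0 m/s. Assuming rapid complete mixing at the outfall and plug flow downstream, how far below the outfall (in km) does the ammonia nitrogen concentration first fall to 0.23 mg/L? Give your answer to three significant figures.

After mixing, C = (41.10·0.2600 + 2.600·2.150) / 43.70 = 16.28/43.70 = 0.3724 mg/L.
Half-life 23.1 h → k = ln 2 / 23.1 = 0.03001 h⁻¹ = 0.7202 d⁻¹.
Set 0.3724·exp(−k·t) = 0.23 → t = ln(0.3724/0.23)/k = 57830 s = 16.06 h.
Distance = v·t = 1.0·57830 = 57830 m = 57.83 km.

57.8 km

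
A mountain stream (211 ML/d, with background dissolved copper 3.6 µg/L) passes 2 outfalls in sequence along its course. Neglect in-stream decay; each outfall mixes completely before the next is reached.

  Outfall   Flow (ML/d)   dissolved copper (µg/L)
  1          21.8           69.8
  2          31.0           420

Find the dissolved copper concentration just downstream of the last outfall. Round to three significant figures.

Outfall 1: combined Q = 232.8 ML/d; C = (211.0·3.600 + 21.80·69.80)/232.8 = 9.799 µg/L.
Outfall 2: combined Q = 263.8 ML/d; C = (232.8·9.799 + 31.00·420.0)/263.8 = 58.00 µg/L.

58.0 µg/L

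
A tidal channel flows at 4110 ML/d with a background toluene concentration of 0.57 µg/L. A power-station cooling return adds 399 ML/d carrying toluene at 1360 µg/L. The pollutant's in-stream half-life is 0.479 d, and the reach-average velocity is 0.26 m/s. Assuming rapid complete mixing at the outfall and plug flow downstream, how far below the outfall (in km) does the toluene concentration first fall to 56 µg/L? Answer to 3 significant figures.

11.9 km

Conservation of mass: C = (4110·0.5700 + 399.0·1360) / 4509 = 545000/4509 = 120.9 µg/L.
Half-life 0.479 d → k = ln 2 / 0.479 = 1.447 d⁻¹.
Set 120.9·exp(−k·t) = 56 → t = ln(120.9/56)/k = 45930 s = 12.76 h.
Distance = v·t = 0.26·45930 = 11940 m = 11.94 km.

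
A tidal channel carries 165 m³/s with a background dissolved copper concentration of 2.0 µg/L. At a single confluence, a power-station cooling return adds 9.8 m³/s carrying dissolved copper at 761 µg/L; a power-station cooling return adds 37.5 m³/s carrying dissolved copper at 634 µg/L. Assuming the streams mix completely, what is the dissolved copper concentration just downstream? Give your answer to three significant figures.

Flow-weighted average: C = (165.0·2.000 + 9.800·761.0 + 37.50·634.0) / 212.3 = 31560/212.3 = 148.7 µg/L.

149 µg/L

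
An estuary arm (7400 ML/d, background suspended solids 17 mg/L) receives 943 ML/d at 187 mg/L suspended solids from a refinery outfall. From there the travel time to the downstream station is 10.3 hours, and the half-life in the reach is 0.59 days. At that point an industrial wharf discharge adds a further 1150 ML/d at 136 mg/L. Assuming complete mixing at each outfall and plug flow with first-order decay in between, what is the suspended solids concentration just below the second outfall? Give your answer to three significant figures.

Mixed concentration C = ΣQC/ΣQ = (7400·17.00 + 943.0·187.0) / 8343 = 302100/8343 = 36.21 mg/L; combined flow 8343 ML/d.
Half-life 0.59 d → k = ln 2 / 0.59 = 1.175 d⁻¹.
First-order decay: C = 36.21·exp(−k·t) = 36.21·0.6040 = 21.87 mg/L.
At the second outfall, C = (8343·21.87 + 1150·136.0) / (8343 + 1150) = 35.70 mg/L.

35.7 mg/L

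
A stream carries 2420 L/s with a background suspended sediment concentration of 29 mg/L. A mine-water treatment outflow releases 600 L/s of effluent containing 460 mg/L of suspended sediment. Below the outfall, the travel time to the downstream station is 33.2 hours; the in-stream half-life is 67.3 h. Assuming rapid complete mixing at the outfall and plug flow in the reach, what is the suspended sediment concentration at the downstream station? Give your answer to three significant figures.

81.4 mg/L

After mixing, C = (2420·29.00 + 600.0·460.0) / 3020 = 346200/3020 = 114.6 mg/L.
Half-life 67.3 h → k = ln 2 / 67.3 = 0.01030 h⁻¹ = 0.2472 d⁻¹.
Decay over the reach: 114.6·exp(−kt) = 114.6·0.7104 = 81.43 mg/L.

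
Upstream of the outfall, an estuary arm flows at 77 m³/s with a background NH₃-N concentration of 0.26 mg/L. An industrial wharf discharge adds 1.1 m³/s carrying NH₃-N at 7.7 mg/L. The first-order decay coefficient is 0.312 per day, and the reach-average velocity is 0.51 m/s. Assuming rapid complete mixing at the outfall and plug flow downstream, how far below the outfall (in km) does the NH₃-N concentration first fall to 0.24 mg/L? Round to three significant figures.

Flow-weighted average: C = (77.00·0.2600 + 1.100·7.700) / 78.10 = 28.49/78.10 = 0.3648 mg/L.
Set 0.3648·exp(−k·t) = 0.24 → t = ln(0.3648/0.24)/k = 115900 s = 32.21 h.
Distance = v·t = 0.51·115900 = 59130 m = 59.13 km.

59.1 km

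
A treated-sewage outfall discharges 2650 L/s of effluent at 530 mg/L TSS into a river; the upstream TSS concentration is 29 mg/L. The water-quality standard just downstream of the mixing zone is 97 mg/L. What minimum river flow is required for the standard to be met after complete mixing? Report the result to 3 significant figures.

16900 L/s

Set C_mix = 97: (Q·29.00 + 2650·530.0) / (Q + 2650) = 97
→ Q = 2650·(530.0 − 97)/(97 − 29.00) = 16870 L/s.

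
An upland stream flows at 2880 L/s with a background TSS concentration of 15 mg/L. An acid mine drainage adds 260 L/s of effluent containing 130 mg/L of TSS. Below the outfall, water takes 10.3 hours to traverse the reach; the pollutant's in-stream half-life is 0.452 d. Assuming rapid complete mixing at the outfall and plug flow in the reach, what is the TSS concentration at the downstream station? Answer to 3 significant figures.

12.7 mg/L

Mixed concentration C = ΣQC/ΣQ = (2880·15.00 + 260.0·130.0) / 3140 = 77000/3140 = 24.52 mg/L.
Half-life 0.452 d → k = ln 2 / 0.452 = 1.534 d⁻¹.
First-order decay: C = 24.52·exp(−k·t) = 24.52·0.5178 = 12.70 mg/L.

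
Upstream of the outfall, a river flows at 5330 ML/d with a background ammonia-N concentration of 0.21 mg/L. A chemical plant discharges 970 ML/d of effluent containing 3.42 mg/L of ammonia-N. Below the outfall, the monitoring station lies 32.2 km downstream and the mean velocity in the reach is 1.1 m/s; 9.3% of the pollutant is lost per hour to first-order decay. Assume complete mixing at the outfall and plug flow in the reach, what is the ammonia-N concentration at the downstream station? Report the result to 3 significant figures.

Flow-weighted average: C = (5330·0.2100 + 970.0·3.420) / 6300 = 4437/6300 = 0.7042 mg/L.
Travel time t = 32.2·1000 / 1.1 = 29270 s = 8.131 h.
9.3%/h lost → k = −ln(1 − 0.093) = 0.09761 h⁻¹.
First-order decay: C = 0.7042·exp(−k·t) = 0.7042·0.4522 = 0.3184 mg/L.

0.318 mg/L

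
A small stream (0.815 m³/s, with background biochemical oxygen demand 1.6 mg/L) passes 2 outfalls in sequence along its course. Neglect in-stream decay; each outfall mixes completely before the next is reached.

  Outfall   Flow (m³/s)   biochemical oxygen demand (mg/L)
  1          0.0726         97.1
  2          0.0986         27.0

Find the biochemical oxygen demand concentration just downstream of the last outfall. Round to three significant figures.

11.2 mg/L

After outfall 1: Q = 0.8150 + 0.07260 = 0.8876 m³/s; C = (0.8150·1.600 + 0.07260·97.10)/0.8876 = 9.411 mg/L.
After outfall 2: Q = 0.8876 + 0.09860 = 0.9862 m³/s; C = (0.8876·9.411 + 0.09860·27.00)/0.9862 = 11.17 mg/L.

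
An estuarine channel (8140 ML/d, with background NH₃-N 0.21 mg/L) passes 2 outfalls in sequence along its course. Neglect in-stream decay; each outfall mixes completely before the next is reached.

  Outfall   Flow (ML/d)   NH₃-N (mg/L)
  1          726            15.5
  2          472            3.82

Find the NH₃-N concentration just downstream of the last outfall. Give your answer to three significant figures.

Outfall 1: combined Q = 8866 ML/d; C = (8140·0.2100 + 726.0·15.50)/8866 = 1.462 mg/L.
Outfall 2: combined Q = 9338 ML/d; C = (8866·1.462 + 472.0·3.820)/9338 = 1.581 mg/L.

1.58 mg/L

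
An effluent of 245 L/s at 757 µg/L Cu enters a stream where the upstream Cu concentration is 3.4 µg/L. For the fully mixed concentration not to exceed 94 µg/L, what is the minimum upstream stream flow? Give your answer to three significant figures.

1790 L/s

Set C_mix = 94: (Q·3.400 + 245.0·757.0) / (Q + 245.0) = 94
→ Q = 245.0·(757.0 − 94)/(94 − 3.400) = 1793 L/s.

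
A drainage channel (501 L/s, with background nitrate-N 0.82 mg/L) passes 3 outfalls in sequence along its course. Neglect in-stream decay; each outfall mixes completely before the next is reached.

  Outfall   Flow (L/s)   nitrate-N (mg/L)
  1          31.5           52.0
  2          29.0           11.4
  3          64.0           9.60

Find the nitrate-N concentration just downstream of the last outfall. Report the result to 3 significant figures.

4.79 mg/L

After outfall 1: Q = 501.0 + 31.50 = 532.5 L/s; C = (501.0·0.8200 + 31.50·52.00)/532.5 = 3.848 mg/L.
After outfall 2: Q = 532.5 + 29.00 = 561.5 L/s; C = (532.5·3.848 + 29.00·11.40)/561.5 = 4.238 mg/L.
After outfall 3: Q = 561.5 + 64.00 = 625.5 L/s; C = (561.5·4.238 + 64.00·9.600)/625.5 = 4.786 mg/L.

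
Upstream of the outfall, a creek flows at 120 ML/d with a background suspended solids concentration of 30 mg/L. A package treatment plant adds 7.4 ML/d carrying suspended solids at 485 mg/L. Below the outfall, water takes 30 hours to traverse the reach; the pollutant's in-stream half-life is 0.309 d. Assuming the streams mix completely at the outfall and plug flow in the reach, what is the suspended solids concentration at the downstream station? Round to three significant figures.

3.42 mg/L

After mixing, C = (120.0·30.00 + 7.400·485.0) / 127.4 = 7189/127.4 = 56.43 mg/L.
Half-life 0.309 d → k = ln 2 / 0.309 = 2.243 d⁻¹.
Applying C = C₀e^(−kt): 56.43 × 0.06057 = 3.418 mg/L.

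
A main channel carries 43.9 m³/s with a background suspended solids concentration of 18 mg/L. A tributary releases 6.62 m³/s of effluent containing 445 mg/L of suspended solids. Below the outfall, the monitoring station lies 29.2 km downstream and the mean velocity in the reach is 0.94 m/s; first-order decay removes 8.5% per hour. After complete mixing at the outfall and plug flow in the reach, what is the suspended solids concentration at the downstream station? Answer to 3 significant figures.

Conservation of mass: C = (43.90·18.00 + 6.620·445.0) / 50.52 = 3736/50.52 = 73.95 mg/L.
Travel time t = 29.2·1000 / 0.94 = 31060 s = 8.629 h.
8.5%/h lost → k = −ln(1 − 0.085) = 0.08883 h⁻¹.
First-order decay: C = 73.95·exp(−k·t) = 73.95·0.4646 = 34.36 mg/L.

34.4 mg/L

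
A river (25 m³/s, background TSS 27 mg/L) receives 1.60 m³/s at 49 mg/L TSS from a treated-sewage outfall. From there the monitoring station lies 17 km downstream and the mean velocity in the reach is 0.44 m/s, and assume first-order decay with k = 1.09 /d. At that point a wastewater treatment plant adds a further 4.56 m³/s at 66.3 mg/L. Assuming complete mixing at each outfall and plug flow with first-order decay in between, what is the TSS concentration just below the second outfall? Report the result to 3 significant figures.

24.6 mg/L

Mixed concentration C = ΣQC/ΣQ = (25.00·27.00 + 1.600·49.00) / 26.60 = 753.4/26.60 = 28.32 mg/L; combined flow 26.60 m³/s.
Travel time t = 17·1000 / 0.44 = 38640 s = 10.73 h.
First-order decay: C = 28.32·exp(−k·t) = 28.32·0.6142 = 17.40 mg/L.
Second outfall: C = (26.60·17.40 + 4.560·66.30)/31.16 = 24.55 mg/L.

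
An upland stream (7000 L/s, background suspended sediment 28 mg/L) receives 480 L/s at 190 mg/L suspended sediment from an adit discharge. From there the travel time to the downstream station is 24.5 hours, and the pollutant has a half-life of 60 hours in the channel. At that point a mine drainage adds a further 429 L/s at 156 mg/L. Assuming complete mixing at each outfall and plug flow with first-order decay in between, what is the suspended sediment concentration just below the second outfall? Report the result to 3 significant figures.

Mixed concentration C = ΣQC/ΣQ = (7000·28.00 + 480.0·190.0) / 7480 = 287200/7480 = 38.40 mg/L; combined flow 7480 L/s.
Half-life 60 h → k = ln 2 / 60 = 0.01155 h⁻¹ = 0.2773 d⁻¹.
Applying C = C₀e^(−kt): 38.40 × 0.7535 = 28.93 mg/L.
Second outfall: C = (7480·28.93 + 429.0·156.0)/7909 = 35.82 mg/L.

35.8 mg/L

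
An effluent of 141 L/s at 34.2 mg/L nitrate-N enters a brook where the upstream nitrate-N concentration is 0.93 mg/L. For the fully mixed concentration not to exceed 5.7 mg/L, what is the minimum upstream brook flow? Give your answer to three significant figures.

842 L/s

Set C_mix = 5.7: (Q·0.9300 + 141.0·34.20) / (Q + 141.0) = 5.7
→ Q = 141.0·(34.20 − 5.7)/(5.7 − 0.9300) = 842.5 L/s.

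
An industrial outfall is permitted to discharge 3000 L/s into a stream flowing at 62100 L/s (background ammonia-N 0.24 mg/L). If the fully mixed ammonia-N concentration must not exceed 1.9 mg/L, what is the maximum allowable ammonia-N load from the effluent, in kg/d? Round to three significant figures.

Mass balance at the limit: 62100·0.2400 + 3000·Cₑ = 65100·1.9 → Cₑ = 36.26 mg/L.
3000 L/s = 3.000 m³/s. Load = 3.000 m³/s × 36.26 g/m³ × 86 400 s/d = 9399 kg/d.

9400 kg/d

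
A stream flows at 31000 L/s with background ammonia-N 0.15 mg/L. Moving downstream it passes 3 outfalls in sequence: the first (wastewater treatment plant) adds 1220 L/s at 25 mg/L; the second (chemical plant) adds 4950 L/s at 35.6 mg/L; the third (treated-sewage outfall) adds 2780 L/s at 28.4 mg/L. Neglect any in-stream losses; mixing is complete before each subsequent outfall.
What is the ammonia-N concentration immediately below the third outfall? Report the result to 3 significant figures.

After outfall 1: Q = 31000 + 1220 = 32220 L/s; C = (31000·0.1500 + 1220·25.00)/32220 = 1.091 mg/L.
After outfall 2: Q = 32220 + 4950 = 37170 L/s; C = (32220·1.091 + 4950·35.60)/37170 = 5.687 mg/L.
After outfall 3: Q = 37170 + 2780 = 39950 L/s; C = (37170·5.687 + 2780·28.40)/39950 = 7.267 mg/L.

7.27 mg/L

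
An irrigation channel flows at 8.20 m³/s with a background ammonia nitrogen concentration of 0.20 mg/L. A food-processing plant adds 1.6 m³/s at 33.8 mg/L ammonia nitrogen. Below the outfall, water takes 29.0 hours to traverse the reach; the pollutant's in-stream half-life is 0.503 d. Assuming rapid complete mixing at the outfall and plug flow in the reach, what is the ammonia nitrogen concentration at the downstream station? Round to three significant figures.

Conservation of mass: C = (8.200·0.2000 + 1.600·33.80) / 9.800 = 55.72/9.800 = 5.686 mg/L.
Half-life 0.503 d → k = ln 2 / 0.503 = 1.378 d⁻¹.
Applying C = C₀e^(−kt): 5.686 × 0.1892 = 1.076 mg/L.

1.08 mg/L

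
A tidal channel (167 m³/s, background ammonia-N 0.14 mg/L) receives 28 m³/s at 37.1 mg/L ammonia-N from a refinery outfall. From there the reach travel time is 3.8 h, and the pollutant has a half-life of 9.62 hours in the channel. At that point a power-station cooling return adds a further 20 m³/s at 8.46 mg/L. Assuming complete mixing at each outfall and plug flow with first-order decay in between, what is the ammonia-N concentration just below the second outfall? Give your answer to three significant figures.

4.54 mg/L

Conservation of mass: C = (167.0·0.1400 + 28.00·37.10) / 195.0 = 1062/195.0 = 5.447 mg/L; combined flow 195.0 m³/s.
Half-life 9.62 h → k = ln 2 / 9.62 = 0.07205 h⁻¹ = 1.729 d⁻¹.
First-order decay: C = 5.447·exp(−k·t) = 5.447·0.7605 = 4.142 mg/L.
Second outfall: C = (195.0·4.142 + 20.00·8.460)/215.0 = 4.544 mg/L.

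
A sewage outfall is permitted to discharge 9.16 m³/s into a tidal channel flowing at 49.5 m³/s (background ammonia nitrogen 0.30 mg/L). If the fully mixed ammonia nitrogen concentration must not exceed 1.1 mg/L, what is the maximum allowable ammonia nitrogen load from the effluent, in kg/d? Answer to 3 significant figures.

Mass balance at the limit: 49.50·0.3000 + 9.160·Cₑ = 58.66·1.1 → Cₑ = 5.423 mg/L.
Load = 9.160 m³/s × 5.423 g/m³ × 86 400 s/d = 4292 kg/d.

4290 kg/d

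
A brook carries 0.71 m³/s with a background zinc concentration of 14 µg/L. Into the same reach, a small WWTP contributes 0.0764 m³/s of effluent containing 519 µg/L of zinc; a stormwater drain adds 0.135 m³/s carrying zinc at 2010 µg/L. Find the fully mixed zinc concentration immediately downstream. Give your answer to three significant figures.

Mass balance: C = (0.7100·14.00 + 0.07640·519.0 + 0.1350·2010) / 0.9214 = 320.9/0.9214 = 348.3 µg/L.

348 µg/L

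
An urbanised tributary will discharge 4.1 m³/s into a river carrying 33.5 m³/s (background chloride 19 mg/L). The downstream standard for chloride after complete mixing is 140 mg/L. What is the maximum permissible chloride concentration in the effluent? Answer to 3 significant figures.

1130 mg/L

At the limit, (Qr·Cr + Qe·Cₑ)/(Qr + Qe) = 140:
Cₑ = (37.60·140 − 33.50·19.00) / 4.100 = 1129 mg/L.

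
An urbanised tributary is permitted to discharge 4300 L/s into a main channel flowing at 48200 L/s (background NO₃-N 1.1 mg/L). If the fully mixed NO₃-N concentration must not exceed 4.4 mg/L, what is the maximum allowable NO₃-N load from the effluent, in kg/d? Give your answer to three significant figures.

Mass balance at the limit: 48200·1.100 + 4300·Cₑ = 52500·4.4 → Cₑ = 41.39 mg/L.
4300 L/s = 4.300 m³/s. Load = 4.300 m³/s × 41.39 g/m³ × 86 400 s/d = 15380 kg/d.

15400 kg/d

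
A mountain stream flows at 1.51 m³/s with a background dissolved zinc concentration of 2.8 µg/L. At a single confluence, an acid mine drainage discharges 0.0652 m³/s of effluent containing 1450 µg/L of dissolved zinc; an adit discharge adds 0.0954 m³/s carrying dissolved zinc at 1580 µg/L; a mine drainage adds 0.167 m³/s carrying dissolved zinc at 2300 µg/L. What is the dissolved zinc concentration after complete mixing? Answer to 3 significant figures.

Mixed concentration C = ΣQC/ΣQ = (1.510·2.800 + 0.06520·1450 + 0.09540·1580 + 0.1670·2300) / 1.838 = 633.6/1.838 = 344.8 µg/L.

345 µg/L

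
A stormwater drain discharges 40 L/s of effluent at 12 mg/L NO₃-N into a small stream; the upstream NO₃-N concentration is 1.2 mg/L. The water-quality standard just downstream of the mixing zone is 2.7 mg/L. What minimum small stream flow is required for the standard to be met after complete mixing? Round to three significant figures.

Set C_mix = 2.7: (Q·1.200 + 40.00·12.00) / (Q + 40.00) = 2.7
→ Q = 40.00·(12.00 − 2.7)/(2.7 − 1.200) = 248.0 L/s.

248 L/s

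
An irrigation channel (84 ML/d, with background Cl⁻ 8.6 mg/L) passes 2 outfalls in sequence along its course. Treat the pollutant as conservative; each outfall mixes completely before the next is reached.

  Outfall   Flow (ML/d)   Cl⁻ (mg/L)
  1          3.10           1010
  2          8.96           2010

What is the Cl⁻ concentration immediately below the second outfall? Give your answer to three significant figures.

Outfall 1: combined Q = 87.10 ML/d; C = (84.00·8.600 + 3.100·1010)/87.10 = 44.24 mg/L.
Outfall 2: combined Q = 96.06 ML/d; C = (87.10·44.24 + 8.960·2010)/96.06 = 227.6 mg/L.

228 mg/L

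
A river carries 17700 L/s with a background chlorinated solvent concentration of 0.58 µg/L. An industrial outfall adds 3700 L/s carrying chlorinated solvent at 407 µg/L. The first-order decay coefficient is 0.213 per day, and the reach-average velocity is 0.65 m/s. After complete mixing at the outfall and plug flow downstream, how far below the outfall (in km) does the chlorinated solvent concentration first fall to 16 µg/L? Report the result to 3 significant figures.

Flow-weighted average: C = (17700·0.5800 + 3700·407.0) / 21400 = 1516000/21400 = 70.85 µg/L.
Set 70.85·exp(−k·t) = 16 → t = ln(70.85/16)/k = 603600 s = 167.7 h.
Distance = v·t = 0.65·603600 = 392300 m = 392.3 km.

392 km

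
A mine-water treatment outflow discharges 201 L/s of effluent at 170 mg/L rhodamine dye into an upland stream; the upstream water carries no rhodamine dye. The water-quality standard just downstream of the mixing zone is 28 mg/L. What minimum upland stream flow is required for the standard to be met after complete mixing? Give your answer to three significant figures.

Set C_mix = 28: (Q·0 + 201.0·170.0) / (Q + 201.0) = 28
→ Q = 201.0·(170.0 − 28)/(28 − 0) = 1019 L/s.

1020 L/s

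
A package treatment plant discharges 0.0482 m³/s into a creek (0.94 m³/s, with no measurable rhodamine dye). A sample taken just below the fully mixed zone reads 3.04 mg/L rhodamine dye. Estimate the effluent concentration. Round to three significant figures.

62.3 mg/L

Mass balance: 0.9400·0 + 0.04820·Cₑ = 0.9882·3.040
→ Cₑ = (0.9882·3.040 − 0.9400·0) / 0.04820 = 62.33 mg/L.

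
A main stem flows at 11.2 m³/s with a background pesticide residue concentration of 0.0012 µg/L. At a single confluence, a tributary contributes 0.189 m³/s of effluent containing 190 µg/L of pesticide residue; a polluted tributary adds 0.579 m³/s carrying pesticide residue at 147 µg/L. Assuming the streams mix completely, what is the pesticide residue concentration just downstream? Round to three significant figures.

Mixed concentration C = ΣQC/ΣQ = (11.20·0.001200 + 0.1890·190.0 + 0.5790·147.0) / 11.97 = 121.0/11.97 = 10.11 µg/L.

10.1 µg/L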